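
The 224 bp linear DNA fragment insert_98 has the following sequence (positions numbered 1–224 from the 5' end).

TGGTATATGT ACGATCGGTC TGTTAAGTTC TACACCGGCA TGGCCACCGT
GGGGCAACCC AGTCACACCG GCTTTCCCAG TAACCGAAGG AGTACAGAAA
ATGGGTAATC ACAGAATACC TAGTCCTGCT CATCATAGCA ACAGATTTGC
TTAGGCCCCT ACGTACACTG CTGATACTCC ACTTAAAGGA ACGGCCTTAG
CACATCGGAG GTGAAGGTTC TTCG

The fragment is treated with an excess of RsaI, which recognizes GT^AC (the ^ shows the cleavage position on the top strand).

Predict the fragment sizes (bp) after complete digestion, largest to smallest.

83, 71, 60, 10 bp

RsaI sites (GTAC) start at positions 9, 92, 163.
RsaI cuts after base 2 of each site, so after positions 10, 93, 164.
Linear molecule, 3 cuts → 4 fragments:
  1–10 → 10 bp
  11–93 → 83 bp
  94–164 → 71 bp
  165–224 → 60 bp
Sorted largest to smallest: 83, 71, 60, 10 bp.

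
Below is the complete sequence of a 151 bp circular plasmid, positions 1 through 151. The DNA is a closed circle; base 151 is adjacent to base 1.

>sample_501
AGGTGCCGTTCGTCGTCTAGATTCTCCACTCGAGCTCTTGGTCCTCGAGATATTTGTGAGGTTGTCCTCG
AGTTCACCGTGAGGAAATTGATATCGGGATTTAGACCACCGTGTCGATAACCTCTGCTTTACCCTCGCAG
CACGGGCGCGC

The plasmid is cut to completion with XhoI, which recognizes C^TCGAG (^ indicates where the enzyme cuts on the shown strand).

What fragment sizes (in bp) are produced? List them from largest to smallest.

XhoI sites (CTCGAG) start at positions 29, 44, 67.
XhoI cuts after the first base of each site, so after positions 29, 44, 67.
Circular molecule, 3 cuts → 3 fragments:
  30–44 → 15 bp
  45–67 → 23 bp
  68–151 then 1–29 → 84 + 29 = 113 bp
Sorted largest to smallest: 113, 23, 15 bp.

113, 23, 15 bp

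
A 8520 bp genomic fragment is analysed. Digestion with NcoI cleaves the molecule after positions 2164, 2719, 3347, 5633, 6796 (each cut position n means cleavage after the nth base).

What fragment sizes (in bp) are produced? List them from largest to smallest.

2286, 2164, 1724, 1163, 628, 555 bp

Linear molecule, 5 cuts → 6 fragments:
  2164 − 0 = 2164 bp
  2719 − 2164 = 555 bp
  3347 − 2719 = 628 bp
  5633 − 3347 = 2286 bp
  6796 − 5633 = 1163 bp
  8520 − 6796 = 1724 bp
Sorted largest to smallest: 2286, 2164, 1724, 1163, 628, 555 bp.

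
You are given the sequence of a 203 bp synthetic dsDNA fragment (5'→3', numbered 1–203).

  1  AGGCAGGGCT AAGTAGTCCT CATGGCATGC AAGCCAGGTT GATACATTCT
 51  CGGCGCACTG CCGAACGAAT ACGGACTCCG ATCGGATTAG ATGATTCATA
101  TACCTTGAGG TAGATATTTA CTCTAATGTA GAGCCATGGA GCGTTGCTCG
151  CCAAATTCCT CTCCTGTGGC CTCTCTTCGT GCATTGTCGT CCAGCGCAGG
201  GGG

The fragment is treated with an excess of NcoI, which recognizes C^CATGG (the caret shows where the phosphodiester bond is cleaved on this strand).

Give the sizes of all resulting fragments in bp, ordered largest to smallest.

134, 69 bp

The NcoI site (CCATGG) starts at position 134.
NcoI cuts after the first base of each site, so after position 134.
Linear molecule, 1 cut → 2 fragments:
  1–134 → 134 bp
  135–203 → 69 bp
Sorted largest to smallest: 134, 69 bp.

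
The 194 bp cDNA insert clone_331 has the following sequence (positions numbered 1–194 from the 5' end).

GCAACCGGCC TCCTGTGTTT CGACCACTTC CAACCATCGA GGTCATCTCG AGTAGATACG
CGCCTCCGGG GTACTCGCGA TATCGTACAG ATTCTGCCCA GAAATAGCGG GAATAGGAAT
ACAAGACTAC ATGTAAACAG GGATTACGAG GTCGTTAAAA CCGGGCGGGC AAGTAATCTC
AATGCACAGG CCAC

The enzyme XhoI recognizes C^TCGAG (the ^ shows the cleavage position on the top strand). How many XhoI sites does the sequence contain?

1

CTCGAG occurs starting at position 47.
XhoI cuts at 1 site.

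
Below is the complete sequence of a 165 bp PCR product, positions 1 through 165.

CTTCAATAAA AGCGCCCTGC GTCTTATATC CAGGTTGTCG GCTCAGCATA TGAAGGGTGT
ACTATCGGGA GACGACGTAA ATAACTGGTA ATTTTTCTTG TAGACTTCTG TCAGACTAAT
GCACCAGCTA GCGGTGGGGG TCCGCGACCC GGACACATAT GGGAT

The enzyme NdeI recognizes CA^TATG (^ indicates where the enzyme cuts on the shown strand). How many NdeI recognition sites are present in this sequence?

2

CATATG occurs starting at positions 47, 156.
NdeI cuts at 2 sites.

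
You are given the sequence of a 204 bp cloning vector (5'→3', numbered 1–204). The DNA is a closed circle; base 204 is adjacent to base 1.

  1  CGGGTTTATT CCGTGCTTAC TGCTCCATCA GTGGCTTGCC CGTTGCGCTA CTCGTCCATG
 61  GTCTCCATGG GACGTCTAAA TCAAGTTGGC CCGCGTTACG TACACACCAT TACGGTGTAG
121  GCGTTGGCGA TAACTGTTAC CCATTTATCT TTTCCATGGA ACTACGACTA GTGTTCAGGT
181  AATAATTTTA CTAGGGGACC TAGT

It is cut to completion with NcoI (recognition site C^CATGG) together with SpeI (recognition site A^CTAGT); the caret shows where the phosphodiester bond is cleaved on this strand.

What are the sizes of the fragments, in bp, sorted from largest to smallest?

NcoI sites (CCATGG) start at positions 56, 65, 154.
NcoI cuts after the first base of each site, so after positions 56, 65, 154.
The SpeI site (ACTAGT) starts at position 167.
SpeI cuts after the first base of each site, so after position 167.
Combined cut positions: 56, 65, 154, 167.
Circular molecule, 4 cuts → 4 fragments:
  57–65 → 9 bp
  66–154 → 89 bp
  155–167 → 13 bp
  168–204 then 1–56 → 37 + 56 = 93 bp
Sorted largest to smallest: 93, 89, 13, 9 bp.

93, 89, 13, 9 bp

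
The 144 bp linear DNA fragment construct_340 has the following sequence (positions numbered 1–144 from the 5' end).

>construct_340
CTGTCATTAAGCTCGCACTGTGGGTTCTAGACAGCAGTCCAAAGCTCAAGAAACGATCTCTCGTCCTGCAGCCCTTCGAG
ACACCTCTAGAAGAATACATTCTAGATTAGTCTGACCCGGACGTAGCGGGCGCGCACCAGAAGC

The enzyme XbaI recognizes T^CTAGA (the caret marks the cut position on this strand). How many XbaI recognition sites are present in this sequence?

3

TCTAGA occurs starting at positions 26, 86, 101.
XbaI cuts at 3 sites.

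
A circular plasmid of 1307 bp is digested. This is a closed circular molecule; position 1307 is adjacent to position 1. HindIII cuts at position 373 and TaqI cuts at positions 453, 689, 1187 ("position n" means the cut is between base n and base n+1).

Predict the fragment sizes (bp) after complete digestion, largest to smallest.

Combined cut positions (sorted): 373, 453, 689, 1187.
Circular molecule, 4 cuts → 4 fragments:
  453 − 373 = 80 bp
  689 − 453 = 236 bp
  1187 − 689 = 498 bp
  wrap: 1307 − 1187 + 373 = 493 bp
Sorted largest to smallest: 498, 493, 236, 80 bp.

498, 493, 236, 80 bp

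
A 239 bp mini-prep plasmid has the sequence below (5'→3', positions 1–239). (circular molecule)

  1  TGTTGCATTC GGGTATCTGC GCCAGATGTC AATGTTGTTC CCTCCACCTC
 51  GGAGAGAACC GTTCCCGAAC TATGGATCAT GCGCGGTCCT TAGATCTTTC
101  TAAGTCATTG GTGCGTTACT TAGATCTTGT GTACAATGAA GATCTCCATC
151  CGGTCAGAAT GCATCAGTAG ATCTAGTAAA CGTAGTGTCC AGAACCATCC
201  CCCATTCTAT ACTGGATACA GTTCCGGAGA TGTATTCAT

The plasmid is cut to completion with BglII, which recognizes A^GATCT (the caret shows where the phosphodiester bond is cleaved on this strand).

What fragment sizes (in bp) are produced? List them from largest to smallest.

162, 30, 29, 18 bp

BglII sites (AGATCT) start at positions 92, 122, 140, 169.
BglII cuts after the first base of each site, so after positions 92, 122, 140, 169.
Circular molecule, 4 cuts → 4 fragments:
  93–122 → 30 bp
  123–140 → 18 bp
  141–169 → 29 bp
  170–239 then 1–92 → 70 + 92 = 162 bp
Sorted largest to smallest: 162, 30, 29, 18 bp.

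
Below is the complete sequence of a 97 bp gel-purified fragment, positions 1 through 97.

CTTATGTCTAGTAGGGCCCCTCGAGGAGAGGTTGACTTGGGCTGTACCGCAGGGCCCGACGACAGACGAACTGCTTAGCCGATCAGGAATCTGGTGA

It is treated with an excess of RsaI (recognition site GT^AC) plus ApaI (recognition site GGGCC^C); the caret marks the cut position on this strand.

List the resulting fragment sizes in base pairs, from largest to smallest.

The RsaI site (GTAC) starts at position 44.
RsaI cuts after base 2 of each site, so after position 45.
ApaI sites (GGGCCC) start at positions 14, 52.
ApaI cuts after base 5 of each site (before the last base), so after positions 18, 56.
Combined cut positions: 18, 45, 56.
Linear molecule, 3 cuts → 4 fragments:
  1–18 → 18 bp
  19–45 → 27 bp
  46–56 → 11 bp
  57–97 → 41 bp
Sorted largest to smallest: 41, 27, 18, 11 bp.

41, 27, 18, 11 bp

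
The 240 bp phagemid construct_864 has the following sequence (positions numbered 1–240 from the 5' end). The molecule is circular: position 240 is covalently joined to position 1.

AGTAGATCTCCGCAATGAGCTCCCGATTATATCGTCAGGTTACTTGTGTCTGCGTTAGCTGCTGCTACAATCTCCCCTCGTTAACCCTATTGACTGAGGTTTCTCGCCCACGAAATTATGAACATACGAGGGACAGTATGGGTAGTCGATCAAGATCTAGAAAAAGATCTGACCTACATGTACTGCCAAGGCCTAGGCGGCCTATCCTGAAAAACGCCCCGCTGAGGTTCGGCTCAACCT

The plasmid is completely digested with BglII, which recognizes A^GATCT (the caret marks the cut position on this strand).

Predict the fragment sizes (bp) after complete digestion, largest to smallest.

BglII sites (AGATCT) start at positions 4, 153, 165.
BglII cuts after the first base of each site, so after positions 4, 153, 165.
Circular molecule, 3 cuts → 3 fragments:
  5–153 → 149 bp
  154–165 → 12 bp
  166–240 then 1–4 → 75 + 4 = 79 bp
Sorted largest to smallest: 149, 79, 12 bp.

149, 79, 12 bp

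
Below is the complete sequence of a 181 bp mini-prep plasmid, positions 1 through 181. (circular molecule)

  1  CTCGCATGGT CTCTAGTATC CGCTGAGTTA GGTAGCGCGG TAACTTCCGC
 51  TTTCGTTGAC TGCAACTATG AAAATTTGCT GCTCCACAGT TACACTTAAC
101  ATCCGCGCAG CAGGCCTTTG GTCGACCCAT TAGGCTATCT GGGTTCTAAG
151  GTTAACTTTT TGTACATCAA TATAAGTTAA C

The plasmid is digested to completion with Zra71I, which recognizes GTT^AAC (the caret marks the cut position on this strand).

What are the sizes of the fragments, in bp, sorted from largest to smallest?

Zra71I sites (GTTAAC) start at positions 151, 176.
Zra71I cuts after base 3 of each site, so after positions 153, 178.
Circular molecule, 2 cuts → 2 fragments:
  154–178 → 25 bp
  179–181 then 1–153 → 3 + 153 = 156 bp
Sorted largest to smallest: 156, 25 bp.

156, 25 bp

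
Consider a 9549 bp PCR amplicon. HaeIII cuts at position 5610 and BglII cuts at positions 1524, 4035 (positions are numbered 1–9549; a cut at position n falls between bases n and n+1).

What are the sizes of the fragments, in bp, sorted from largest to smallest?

3939, 2511, 1575, 1524 bp

Combined cut positions (sorted): 1524, 4035, 5610.
Linear molecule, 3 cuts → 4 fragments:
  1524 − 0 = 1524 bp
  4035 − 1524 = 2511 bp
  5610 − 4035 = 1575 bp
  9549 − 5610 = 3939 bp
Sorted largest to smallest: 3939, 2511, 1575, 1524 bp.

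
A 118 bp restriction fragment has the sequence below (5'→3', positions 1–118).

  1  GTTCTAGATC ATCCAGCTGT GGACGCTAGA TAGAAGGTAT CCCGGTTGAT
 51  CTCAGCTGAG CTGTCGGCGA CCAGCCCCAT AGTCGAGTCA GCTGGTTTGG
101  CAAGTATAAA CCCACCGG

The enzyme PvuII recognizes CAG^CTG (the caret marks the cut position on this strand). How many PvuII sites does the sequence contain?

CAGCTG occurs starting at positions 14, 53, 89.
PvuII cuts at 3 sites.

3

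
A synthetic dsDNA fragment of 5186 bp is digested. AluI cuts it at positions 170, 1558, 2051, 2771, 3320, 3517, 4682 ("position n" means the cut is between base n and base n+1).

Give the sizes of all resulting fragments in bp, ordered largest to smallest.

1388, 1165, 720, 549, 504, 493, 197, 170 bp

Linear molecule, 7 cuts → 8 fragments:
  170 − 0 = 170 bp
  1558 − 170 = 1388 bp
  2051 − 1558 = 493 bp
  2771 − 2051 = 720 bp
  3320 − 2771 = 549 bp
  3517 − 3320 = 197 bp
  4682 − 3517 = 1165 bp
  5186 − 4682 = 504 bp
Sorted largest to smallest: 1388, 1165, 720, 549, 504, 493, 197, 170 bp.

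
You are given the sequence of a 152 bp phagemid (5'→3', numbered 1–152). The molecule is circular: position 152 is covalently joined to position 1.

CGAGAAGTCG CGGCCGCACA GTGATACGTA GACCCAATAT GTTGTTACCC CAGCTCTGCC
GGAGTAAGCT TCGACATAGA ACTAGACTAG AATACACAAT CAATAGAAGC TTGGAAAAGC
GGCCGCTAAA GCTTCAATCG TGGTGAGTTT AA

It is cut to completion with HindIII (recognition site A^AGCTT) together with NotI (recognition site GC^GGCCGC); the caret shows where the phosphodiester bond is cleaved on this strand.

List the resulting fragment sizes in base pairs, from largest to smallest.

HindIII sites (AAGCTT) start at positions 66, 107, 129.
HindIII cuts after the first base of each site, so after positions 66, 107, 129.
NotI sites (GCGGCCGC) start at positions 10, 119.
NotI cuts after base 2 of each site, so after positions 11, 120.
Combined cut positions: 11, 66, 107, 120, 129.
Circular molecule, 5 cuts → 5 fragments:
  12–66 → 55 bp
  67–107 → 41 bp
  108–120 → 13 bp
  121–129 → 9 bp
  130–152 then 1–11 → 23 + 11 = 34 bp
Sorted largest to smallest: 55, 41, 34, 13, 9 bp.

55, 41, 34, 13, 9 bp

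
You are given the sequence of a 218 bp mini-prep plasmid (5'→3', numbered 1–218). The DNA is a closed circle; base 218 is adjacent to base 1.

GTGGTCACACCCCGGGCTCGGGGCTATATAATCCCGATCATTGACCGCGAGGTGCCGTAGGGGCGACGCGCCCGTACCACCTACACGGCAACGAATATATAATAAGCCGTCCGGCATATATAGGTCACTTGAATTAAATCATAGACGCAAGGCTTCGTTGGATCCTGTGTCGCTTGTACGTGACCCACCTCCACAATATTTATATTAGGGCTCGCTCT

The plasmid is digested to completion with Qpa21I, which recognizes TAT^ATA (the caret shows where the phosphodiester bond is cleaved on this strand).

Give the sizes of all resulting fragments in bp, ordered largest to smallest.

126, 71, 21 bp

Qpa21I sites (TATATA) start at positions 25, 96, 117.
Qpa21I cuts after base 3 of each site, so after positions 27, 98, 119.
Circular molecule, 3 cuts → 3 fragments:
  28–98 → 71 bp
  99–119 → 21 bp
  120–218 then 1–27 → 99 + 27 = 126 bp
Sorted largest to smallest: 126, 71, 21 bp.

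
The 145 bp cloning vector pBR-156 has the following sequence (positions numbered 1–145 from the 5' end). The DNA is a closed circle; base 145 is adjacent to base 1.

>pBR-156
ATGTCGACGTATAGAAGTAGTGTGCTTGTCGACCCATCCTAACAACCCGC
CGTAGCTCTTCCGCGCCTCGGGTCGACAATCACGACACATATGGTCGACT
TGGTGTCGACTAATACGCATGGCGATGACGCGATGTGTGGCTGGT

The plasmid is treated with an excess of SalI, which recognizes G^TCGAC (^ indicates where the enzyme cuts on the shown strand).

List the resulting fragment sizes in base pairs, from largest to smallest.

44, 43, 25, 22, 11 bp

SalI sites (GTCGAC) start at positions 3, 28, 72, 94, 105.
SalI cuts after the first base of each site, so after positions 3, 28, 72, 94, 105.
Circular molecule, 5 cuts → 5 fragments:
  4–28 → 25 bp
  29–72 → 44 bp
  73–94 → 22 bp
  95–105 → 11 bp
  106–145 then 1–3 → 40 + 3 = 43 bp
Sorted largest to smallest: 44, 43, 25, 22, 11 bp.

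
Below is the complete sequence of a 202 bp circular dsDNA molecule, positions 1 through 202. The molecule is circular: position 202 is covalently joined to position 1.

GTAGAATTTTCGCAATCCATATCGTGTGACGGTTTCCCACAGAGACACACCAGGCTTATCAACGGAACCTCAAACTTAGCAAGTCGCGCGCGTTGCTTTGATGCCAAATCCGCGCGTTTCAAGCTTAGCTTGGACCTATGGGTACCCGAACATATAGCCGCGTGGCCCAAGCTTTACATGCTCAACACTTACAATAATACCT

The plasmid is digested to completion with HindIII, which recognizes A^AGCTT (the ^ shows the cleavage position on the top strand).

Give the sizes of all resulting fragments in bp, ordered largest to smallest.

HindIII sites (AAGCTT) start at positions 121, 169.
HindIII cuts after the first base of each site, so after positions 121, 169.
Circular molecule, 2 cuts → 2 fragments:
  122–169 → 48 bp
  170–202 then 1–121 → 33 + 121 = 154 bp
Sorted largest to smallest: 154, 48 bp.

154, 48 bp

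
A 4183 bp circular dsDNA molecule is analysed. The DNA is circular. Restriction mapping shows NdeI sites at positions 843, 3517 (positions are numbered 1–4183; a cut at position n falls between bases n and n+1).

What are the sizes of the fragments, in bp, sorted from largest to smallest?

Circular molecule, 2 cuts → 2 fragments:
  3517 − 843 = 2674 bp
  wrap: 4183 − 3517 + 843 = 1509 bp
Sorted largest to smallest: 2674, 1509 bp.

2674, 1509 bp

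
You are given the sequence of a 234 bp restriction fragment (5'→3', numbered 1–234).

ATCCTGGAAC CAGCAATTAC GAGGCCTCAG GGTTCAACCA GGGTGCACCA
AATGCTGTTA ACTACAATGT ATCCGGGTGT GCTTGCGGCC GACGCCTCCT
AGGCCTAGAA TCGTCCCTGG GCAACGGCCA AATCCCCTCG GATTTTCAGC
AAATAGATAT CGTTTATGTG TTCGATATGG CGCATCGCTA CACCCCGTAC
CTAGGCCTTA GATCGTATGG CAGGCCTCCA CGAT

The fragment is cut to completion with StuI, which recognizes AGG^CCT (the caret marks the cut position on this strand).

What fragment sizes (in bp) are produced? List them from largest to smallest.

102, 79, 24, 19, 10 bp

StuI sites (AGGCCT) start at positions 22, 101, 203, 222.
StuI cuts after base 3 of each site, so after positions 24, 103, 205, 224.
Linear molecule, 4 cuts → 5 fragments:
  1–24 → 24 bp
  25–103 → 79 bp
  104–205 → 102 bp
  206–224 → 19 bp
  225–234 → 10 bp
Sorted largest to smallest: 102, 79, 24, 19, 10 bp.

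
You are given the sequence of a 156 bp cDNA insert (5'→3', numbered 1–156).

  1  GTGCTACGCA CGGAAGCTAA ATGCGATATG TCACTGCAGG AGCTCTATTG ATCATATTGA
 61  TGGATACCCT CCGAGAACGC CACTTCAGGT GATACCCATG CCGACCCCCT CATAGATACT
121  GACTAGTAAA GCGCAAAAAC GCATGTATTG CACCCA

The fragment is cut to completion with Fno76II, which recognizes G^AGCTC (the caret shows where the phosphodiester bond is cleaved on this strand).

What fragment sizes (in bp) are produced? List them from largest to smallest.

The Fno76II site (GAGCTC) starts at position 40.
Fno76II cuts after the first base of each site, so after position 40.
Linear molecule, 1 cut → 2 fragments:
  1–40 → 40 bp
  41–156 → 116 bp
Sorted largest to smallest: 116, 40 bp.

116, 40 bp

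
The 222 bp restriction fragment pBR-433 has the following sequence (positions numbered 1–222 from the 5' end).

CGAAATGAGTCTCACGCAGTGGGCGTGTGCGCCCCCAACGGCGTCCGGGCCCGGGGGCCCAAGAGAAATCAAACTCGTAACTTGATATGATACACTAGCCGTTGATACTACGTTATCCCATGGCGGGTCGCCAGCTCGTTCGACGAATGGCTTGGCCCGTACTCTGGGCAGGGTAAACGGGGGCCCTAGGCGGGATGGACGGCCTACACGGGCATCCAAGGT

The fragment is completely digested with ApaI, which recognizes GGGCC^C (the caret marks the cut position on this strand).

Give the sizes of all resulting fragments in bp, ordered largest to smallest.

126, 51, 37, 8 bp

ApaI sites (GGGCCC) start at positions 47, 55, 181.
ApaI cuts after base 5 of each site (before the last base), so after positions 51, 59, 185.
Linear molecule, 3 cuts → 4 fragments:
  1–51 → 51 bp
  52–59 → 8 bp
  60–185 → 126 bp
  186–222 → 37 bp
Sorted largest to smallest: 126, 51, 37, 8 bp.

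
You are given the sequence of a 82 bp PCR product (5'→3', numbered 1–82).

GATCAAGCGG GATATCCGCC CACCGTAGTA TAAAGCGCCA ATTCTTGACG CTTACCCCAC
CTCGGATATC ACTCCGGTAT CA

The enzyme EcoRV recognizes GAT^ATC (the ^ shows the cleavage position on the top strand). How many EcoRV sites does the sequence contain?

2

GATATC occurs starting at positions 11, 65.
EcoRV cuts at 2 sites.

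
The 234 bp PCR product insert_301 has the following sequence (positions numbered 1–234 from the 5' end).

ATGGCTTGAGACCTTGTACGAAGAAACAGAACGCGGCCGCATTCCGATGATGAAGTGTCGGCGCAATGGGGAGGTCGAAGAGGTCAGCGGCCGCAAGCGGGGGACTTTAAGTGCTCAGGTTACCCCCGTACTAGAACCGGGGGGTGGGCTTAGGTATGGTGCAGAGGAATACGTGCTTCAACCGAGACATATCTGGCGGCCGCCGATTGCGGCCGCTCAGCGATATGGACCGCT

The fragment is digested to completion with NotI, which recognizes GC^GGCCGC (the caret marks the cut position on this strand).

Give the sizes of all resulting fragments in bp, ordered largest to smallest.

109, 54, 34, 24, 13 bp

NotI sites (GCGGCCGC) start at positions 33, 87, 196, 209.
NotI cuts after base 2 of each site, so after positions 34, 88, 197, 210.
Linear molecule, 4 cuts → 5 fragments:
  1–34 → 34 bp
  35–88 → 54 bp
  89–197 → 109 bp
  198–210 → 13 bp
  211–234 → 24 bp
Sorted largest to smallest: 109, 54, 34, 24, 13 bp.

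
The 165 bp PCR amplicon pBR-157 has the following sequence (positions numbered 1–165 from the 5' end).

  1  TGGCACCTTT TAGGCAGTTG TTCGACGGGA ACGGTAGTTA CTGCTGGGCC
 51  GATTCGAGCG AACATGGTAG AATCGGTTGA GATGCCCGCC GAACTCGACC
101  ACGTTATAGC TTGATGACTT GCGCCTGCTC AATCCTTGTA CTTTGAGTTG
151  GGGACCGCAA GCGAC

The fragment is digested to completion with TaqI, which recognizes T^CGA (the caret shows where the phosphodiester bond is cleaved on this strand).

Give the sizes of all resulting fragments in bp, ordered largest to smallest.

70, 41, 32, 22 bp

TaqI sites (TCGA) start at positions 22, 54, 95.
TaqI cuts after the first base of each site, so after positions 22, 54, 95.
Linear molecule, 3 cuts → 4 fragments:
  1–22 → 22 bp
  23–54 → 32 bp
  55–95 → 41 bp
  96–165 → 70 bp
Sorted largest to smallest: 70, 41, 32, 22 bp.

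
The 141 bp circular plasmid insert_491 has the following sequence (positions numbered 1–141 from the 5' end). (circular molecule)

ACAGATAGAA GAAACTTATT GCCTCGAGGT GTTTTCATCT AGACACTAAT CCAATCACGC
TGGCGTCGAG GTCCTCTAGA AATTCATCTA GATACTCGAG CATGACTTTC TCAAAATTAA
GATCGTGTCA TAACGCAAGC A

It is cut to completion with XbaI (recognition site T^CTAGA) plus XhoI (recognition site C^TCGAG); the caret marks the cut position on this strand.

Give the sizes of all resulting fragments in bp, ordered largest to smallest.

69, 37, 15, 12, 8 bp

XbaI sites (TCTAGA) start at positions 38, 75, 87.
XbaI cuts after the first base of each site, so after positions 38, 75, 87.
XhoI sites (CTCGAG) start at positions 23, 95.
XhoI cuts after the first base of each site, so after positions 23, 95.
Combined cut positions: 23, 38, 75, 87, 95.
Circular molecule, 5 cuts → 5 fragments:
  24–38 → 15 bp
  39–75 → 37 bp
  76–87 → 12 bp
  88–95 → 8 bp
  96–141 then 1–23 → 46 + 23 = 69 bp
Sorted largest to smallest: 69, 37, 15, 12, 8 bp.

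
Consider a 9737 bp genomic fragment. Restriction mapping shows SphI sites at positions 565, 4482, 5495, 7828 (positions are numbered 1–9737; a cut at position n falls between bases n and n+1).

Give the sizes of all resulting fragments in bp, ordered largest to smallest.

3917, 2333, 1909, 1013, 565 bp

Linear molecule, 4 cuts → 5 fragments:
  565 − 0 = 565 bp
  4482 − 565 = 3917 bp
  5495 − 4482 = 1013 bp
  7828 − 5495 = 2333 bp
  9737 − 7828 = 1909 bp
Sorted largest to smallest: 3917, 2333, 1909, 1013, 565 bp.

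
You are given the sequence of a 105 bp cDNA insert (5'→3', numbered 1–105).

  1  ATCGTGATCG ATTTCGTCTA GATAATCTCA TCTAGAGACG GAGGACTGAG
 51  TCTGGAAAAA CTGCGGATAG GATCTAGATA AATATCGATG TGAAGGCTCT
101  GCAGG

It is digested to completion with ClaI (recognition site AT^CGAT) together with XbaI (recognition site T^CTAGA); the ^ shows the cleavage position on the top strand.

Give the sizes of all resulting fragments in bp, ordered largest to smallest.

ClaI sites (ATCGAT) start at positions 7, 84.
ClaI cuts after base 2 of each site, so after positions 8, 85.
XbaI sites (TCTAGA) start at positions 17, 31, 73.
XbaI cuts after the first base of each site, so after positions 17, 31, 73.
Combined cut positions: 8, 17, 31, 73, 85.
Linear molecule, 5 cuts → 6 fragments:
  1–8 → 8 bp
  9–17 → 9 bp
  18–31 → 14 bp
  32–73 → 42 bp
  74–85 → 12 bp
  86–105 → 20 bp
Sorted largest to smallest: 42, 20, 14, 12, 9, 8 bp.

42, 20, 14, 12, 9, 8 bp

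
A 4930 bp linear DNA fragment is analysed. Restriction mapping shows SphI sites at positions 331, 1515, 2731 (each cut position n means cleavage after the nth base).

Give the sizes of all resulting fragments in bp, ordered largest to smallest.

2199, 1216, 1184, 331 bp

Linear molecule, 3 cuts → 4 fragments:
  331 − 0 = 331 bp
  1515 − 331 = 1184 bp
  2731 − 1515 = 1216 bp
  4930 − 2731 = 2199 bp
Sorted largest to smallest: 2199, 1216, 1184, 331 bp.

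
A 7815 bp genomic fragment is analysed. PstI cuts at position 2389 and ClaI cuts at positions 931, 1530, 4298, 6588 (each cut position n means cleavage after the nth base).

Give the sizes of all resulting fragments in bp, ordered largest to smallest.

Combined cut positions (sorted): 931, 1530, 2389, 4298, 6588.
Linear molecule, 5 cuts → 6 fragments:
  931 − 0 = 931 bp
  1530 − 931 = 599 bp
  2389 − 1530 = 859 bp
  4298 − 2389 = 1909 bp
  6588 − 4298 = 2290 bp
  7815 − 6588 = 1227 bp
Sorted largest to smallest: 2290, 1909, 1227, 931, 859, 599 bp.

2290, 1909, 1227, 931, 859, 599 bp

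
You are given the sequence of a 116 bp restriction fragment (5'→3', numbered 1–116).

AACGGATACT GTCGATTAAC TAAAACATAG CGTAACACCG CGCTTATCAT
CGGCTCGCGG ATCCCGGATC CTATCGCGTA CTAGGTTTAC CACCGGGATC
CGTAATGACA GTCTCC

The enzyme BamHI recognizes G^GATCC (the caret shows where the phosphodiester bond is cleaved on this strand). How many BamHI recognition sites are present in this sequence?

GGATCC occurs starting at positions 59, 66, 96.
BamHI cuts at 3 sites.

3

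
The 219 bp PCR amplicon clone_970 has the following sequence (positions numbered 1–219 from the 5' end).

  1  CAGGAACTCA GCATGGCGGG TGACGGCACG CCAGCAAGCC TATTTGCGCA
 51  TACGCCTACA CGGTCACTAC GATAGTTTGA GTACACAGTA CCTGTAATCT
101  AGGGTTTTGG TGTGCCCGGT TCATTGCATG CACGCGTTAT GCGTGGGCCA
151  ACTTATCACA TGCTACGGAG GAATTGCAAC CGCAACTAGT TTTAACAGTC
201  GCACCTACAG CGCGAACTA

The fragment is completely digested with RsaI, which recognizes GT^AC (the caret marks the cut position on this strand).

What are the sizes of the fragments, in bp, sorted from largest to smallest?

RsaI sites (GTAC) start at positions 81, 88.
RsaI cuts after base 2 of each site, so after positions 82, 89.
Linear molecule, 2 cuts → 3 fragments:
  1–82 → 82 bp
  83–89 → 7 bp
  90–219 → 130 bp
Sorted largest to smallest: 130, 82, 7 bp.

130, 82, 7 bp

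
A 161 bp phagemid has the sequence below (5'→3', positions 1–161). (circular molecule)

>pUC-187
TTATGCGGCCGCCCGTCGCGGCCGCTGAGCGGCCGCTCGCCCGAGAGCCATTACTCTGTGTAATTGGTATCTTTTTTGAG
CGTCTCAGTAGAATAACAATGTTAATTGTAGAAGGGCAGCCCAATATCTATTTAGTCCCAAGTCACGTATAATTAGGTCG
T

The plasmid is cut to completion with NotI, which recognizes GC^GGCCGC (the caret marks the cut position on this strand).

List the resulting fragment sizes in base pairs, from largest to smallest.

137, 13, 11 bp

NotI sites (GCGGCCGC) start at positions 5, 18, 29.
NotI cuts after base 2 of each site, so after positions 6, 19, 30.
Circular molecule, 3 cuts → 3 fragments:
  7–19 → 13 bp
  20–30 → 11 bp
  31–161 then 1–6 → 131 + 6 = 137 bp
Sorted largest to smallest: 137, 13, 11 bp.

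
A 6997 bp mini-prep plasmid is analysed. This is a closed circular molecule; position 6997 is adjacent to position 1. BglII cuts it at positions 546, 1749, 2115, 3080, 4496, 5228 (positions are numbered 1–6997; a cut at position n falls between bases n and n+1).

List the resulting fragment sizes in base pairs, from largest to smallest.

2315, 1416, 1203, 965, 732, 366 bp

Circular molecule, 6 cuts → 6 fragments:
  1749 − 546 = 1203 bp
  2115 − 1749 = 366 bp
  3080 − 2115 = 965 bp
  4496 − 3080 = 1416 bp
  5228 − 4496 = 732 bp
  wrap: 6997 − 5228 + 546 = 2315 bp
Sorted largest to smallest: 2315, 1416, 1203, 965, 732, 366 bp.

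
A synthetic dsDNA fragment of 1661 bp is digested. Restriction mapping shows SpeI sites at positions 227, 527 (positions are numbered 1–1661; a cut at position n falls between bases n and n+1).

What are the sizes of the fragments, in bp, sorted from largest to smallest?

Linear molecule, 2 cuts → 3 fragments:
  227 − 0 = 227 bp
  527 − 227 = 300 bp
  1661 − 527 = 1134 bp
Sorted largest to smallest: 1134, 300, 227 bp.

1134, 300, 227 bp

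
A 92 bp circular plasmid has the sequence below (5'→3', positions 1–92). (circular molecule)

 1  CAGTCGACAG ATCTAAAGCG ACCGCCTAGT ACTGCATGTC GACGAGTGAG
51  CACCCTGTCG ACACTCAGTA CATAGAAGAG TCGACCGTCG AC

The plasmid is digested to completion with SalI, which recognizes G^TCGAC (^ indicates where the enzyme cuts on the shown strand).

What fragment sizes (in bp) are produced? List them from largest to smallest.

SalI sites (GTCGAC) start at positions 3, 38, 57, 80, 87.
SalI cuts after the first base of each site, so after positions 3, 38, 57, 80, 87.
Circular molecule, 5 cuts → 5 fragments:
  4–38 → 35 bp
  39–57 → 19 bp
  58–80 → 23 bp
  81–87 → 7 bp
  88–92 then 1–3 → 5 + 3 = 8 bp
Sorted largest to smallest: 35, 23, 19, 8, 7 bp.

35, 23, 19, 8, 7 bp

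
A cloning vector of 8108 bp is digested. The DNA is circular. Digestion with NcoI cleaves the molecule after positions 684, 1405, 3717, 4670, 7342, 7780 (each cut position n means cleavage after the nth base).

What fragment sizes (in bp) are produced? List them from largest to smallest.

2672, 2312, 1012, 953, 721, 438 bp

Circular molecule, 6 cuts → 6 fragments:
  1405 − 684 = 721 bp
  3717 − 1405 = 2312 bp
  4670 − 3717 = 953 bp
  7342 − 4670 = 2672 bp
  7780 − 7342 = 438 bp
  wrap: 8108 − 7780 + 684 = 1012 bp
Sorted largest to smallest: 2672, 2312, 1012, 953, 721, 438 bp.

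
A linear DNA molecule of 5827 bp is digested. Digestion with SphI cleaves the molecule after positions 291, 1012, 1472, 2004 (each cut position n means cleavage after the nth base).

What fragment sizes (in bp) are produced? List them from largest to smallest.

Linear molecule, 4 cuts → 5 fragments:
  291 − 0 = 291 bp
  1012 − 291 = 721 bp
  1472 − 1012 = 460 bp
  2004 − 1472 = 532 bp
  5827 − 2004 = 3823 bp
Sorted largest to smallest: 3823, 721, 532, 460, 291 bp.

3823, 721, 532, 460, 291 bp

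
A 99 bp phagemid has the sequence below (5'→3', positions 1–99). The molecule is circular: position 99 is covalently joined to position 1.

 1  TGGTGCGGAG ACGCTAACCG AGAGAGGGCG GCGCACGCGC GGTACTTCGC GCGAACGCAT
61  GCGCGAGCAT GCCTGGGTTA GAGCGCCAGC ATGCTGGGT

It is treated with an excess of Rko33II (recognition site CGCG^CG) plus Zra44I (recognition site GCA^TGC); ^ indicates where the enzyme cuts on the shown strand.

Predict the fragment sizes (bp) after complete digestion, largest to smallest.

47, 22, 12, 10, 8 bp

Rko33II sites (CGCGCG) start at positions 36, 48.
Rko33II cuts after base 4 of each site, so after positions 39, 51.
Zra44I sites (GCATGC) start at positions 57, 67, 89.
Zra44I cuts after base 3 of each site, so after positions 59, 69, 91.
Combined cut positions: 39, 51, 59, 69, 91.
Circular molecule, 5 cuts → 5 fragments:
  40–51 → 12 bp
  52–59 → 8 bp
  60–69 → 10 bp
  70–91 → 22 bp
  92–99 then 1–39 → 8 + 39 = 47 bp
Sorted largest to smallest: 47, 22, 12, 10, 8 bp.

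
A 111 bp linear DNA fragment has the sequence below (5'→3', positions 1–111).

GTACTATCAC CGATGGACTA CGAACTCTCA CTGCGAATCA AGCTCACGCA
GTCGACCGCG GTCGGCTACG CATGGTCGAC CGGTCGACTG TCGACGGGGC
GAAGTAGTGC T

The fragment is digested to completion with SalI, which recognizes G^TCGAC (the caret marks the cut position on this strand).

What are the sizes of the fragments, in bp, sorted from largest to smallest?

51, 24, 21, 8, 7 bp

SalI sites (GTCGAC) start at positions 51, 75, 83, 90.
SalI cuts after the first base of each site, so after positions 51, 75, 83, 90.
Linear molecule, 4 cuts → 5 fragments:
  1–51 → 51 bp
  52–75 → 24 bp
  76–83 → 8 bp
  84–90 → 7 bp
  91–111 → 21 bp
Sorted largest to smallest: 51, 24, 21, 8, 7 bp.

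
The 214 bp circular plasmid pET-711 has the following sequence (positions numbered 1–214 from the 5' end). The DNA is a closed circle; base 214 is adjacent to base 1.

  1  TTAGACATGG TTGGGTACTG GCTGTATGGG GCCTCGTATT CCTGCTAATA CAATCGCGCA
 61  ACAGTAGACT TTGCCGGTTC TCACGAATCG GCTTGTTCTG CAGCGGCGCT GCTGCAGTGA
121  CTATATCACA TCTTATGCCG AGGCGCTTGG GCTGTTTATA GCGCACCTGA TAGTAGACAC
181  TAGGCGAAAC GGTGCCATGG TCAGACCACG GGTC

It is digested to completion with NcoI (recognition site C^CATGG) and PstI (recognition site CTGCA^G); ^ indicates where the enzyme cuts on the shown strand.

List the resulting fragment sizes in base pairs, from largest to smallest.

The NcoI site (CCATGG) starts at position 195.
NcoI cuts after the first base of each site, so after position 195.
PstI sites (CTGCAG) start at positions 98, 112.
PstI cuts after base 5 of each site (before the last base), so after positions 102, 116.
Combined cut positions: 102, 116, 195.
Circular molecule, 3 cuts → 3 fragments:
  103–116 → 14 bp
  117–195 → 79 bp
  196–214 then 1–102 → 19 + 102 = 121 bp
Sorted largest to smallest: 121, 79, 14 bp.

121, 79, 14 bp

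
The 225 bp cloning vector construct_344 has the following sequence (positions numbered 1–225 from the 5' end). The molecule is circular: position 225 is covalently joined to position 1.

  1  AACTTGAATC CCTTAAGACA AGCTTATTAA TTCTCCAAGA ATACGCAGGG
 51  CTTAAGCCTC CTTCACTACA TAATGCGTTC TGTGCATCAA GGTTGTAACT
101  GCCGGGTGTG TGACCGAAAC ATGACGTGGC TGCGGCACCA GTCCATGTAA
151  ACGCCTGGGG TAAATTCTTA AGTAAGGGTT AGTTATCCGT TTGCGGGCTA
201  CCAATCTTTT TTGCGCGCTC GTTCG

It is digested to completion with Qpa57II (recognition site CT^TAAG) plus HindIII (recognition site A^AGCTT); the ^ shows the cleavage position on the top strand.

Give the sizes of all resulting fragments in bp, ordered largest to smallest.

Qpa57II sites (CTTAAG) start at positions 12, 51, 167.
Qpa57II cuts after base 2 of each site, so after positions 13, 52, 168.
The HindIII site (AAGCTT) starts at position 20.
HindIII cuts after the first base of each site, so after position 20.
Combined cut positions: 13, 20, 52, 168.
Circular molecule, 4 cuts → 4 fragments:
  14–20 → 7 bp
  21–52 → 32 bp
  53–168 → 116 bp
  169–225 then 1–13 → 57 + 13 = 70 bp
Sorted largest to smallest: 116, 70, 32, 7 bp.

116, 70, 32, 7 bp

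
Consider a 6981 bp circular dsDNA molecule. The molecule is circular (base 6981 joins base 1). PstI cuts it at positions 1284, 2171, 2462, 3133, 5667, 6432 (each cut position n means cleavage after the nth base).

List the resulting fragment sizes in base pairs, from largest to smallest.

2534, 1833, 887, 765, 671, 291 bp

Circular molecule, 6 cuts → 6 fragments:
  2171 − 1284 = 887 bp
  2462 − 2171 = 291 bp
  3133 − 2462 = 671 bp
  5667 − 3133 = 2534 bp
  6432 − 5667 = 765 bp
  wrap: 6981 − 6432 + 1284 = 1833 bp
Sorted largest to smallest: 2534, 1833, 887, 765, 671, 291 bp.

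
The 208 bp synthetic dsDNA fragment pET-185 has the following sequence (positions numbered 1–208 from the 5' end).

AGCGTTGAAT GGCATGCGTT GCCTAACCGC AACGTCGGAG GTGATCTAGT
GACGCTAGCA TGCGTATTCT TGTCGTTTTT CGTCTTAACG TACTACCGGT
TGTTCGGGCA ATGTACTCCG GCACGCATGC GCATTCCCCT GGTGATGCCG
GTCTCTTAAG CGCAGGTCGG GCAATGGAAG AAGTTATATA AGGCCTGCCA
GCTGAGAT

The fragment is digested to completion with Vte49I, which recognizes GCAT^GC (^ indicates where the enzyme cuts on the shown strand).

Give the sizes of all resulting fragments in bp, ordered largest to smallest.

Vte49I sites (GCATGC) start at positions 12, 58, 125.
Vte49I cuts after base 4 of each site, so after positions 15, 61, 128.
Linear molecule, 3 cuts → 4 fragments:
  1–15 → 15 bp
  16–61 → 46 bp
  62–128 → 67 bp
  129–208 → 80 bp
Sorted largest to smallest: 80, 67, 46, 15 bp.

80, 67, 46, 15 bp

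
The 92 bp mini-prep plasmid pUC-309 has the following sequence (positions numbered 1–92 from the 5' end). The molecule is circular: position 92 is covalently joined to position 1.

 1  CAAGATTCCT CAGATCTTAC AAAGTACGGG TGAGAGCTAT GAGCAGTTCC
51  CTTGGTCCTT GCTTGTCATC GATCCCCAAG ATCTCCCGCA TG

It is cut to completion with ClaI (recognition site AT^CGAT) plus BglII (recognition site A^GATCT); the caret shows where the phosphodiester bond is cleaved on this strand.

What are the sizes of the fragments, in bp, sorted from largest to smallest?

The ClaI site (ATCGAT) starts at position 68.
ClaI cuts after base 2 of each site, so after position 69.
BglII sites (AGATCT) start at positions 12, 79.
BglII cuts after the first base of each site, so after positions 12, 79.
Combined cut positions: 12, 69, 79.
Circular molecule, 3 cuts → 3 fragments:
  13–69 → 57 bp
  70–79 → 10 bp
  80–92 then 1–12 → 13 + 12 = 25 bp
Sorted largest to smallest: 57, 25, 10 bp.

57, 25, 10 bp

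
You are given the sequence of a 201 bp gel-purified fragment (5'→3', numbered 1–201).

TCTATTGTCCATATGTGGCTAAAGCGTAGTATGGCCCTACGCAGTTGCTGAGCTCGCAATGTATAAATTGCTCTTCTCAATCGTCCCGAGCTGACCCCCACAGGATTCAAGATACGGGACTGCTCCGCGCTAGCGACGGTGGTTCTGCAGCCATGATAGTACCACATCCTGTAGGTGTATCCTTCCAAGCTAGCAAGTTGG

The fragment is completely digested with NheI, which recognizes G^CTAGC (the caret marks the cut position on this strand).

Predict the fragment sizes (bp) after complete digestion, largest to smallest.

129, 60, 12 bp

NheI sites (GCTAGC) start at positions 129, 189.
NheI cuts after the first base of each site, so after positions 129, 189.
Linear molecule, 2 cuts → 3 fragments:
  1–129 → 129 bp
  130–189 → 60 bp
  190–201 → 12 bp
Sorted largest to smallest: 129, 60, 12 bp.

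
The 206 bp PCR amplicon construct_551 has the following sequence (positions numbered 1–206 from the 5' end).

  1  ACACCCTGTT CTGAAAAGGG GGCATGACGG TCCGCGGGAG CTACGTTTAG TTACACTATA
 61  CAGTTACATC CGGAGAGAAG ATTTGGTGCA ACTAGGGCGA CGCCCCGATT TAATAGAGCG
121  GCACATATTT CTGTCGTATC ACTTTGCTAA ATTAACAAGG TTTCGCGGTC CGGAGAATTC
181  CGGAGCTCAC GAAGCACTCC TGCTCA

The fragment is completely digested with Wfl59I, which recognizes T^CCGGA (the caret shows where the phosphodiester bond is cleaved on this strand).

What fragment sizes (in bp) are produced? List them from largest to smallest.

Wfl59I sites (TCCGGA) start at positions 69, 169, 179.
Wfl59I cuts after the first base of each site, so after positions 69, 169, 179.
Linear molecule, 3 cuts → 4 fragments:
  1–69 → 69 bp
  70–169 → 100 bp
  170–179 → 10 bp
  180–206 → 27 bp
Sorted largest to smallest: 100, 69, 27, 10 bp.

100, 69, 27, 10 bp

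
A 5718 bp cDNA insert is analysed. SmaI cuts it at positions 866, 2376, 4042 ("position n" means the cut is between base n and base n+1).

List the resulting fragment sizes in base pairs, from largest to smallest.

1676, 1666, 1510, 866 bp

Linear molecule, 3 cuts → 4 fragments:
  866 − 0 = 866 bp
  2376 − 866 = 1510 bp
  4042 − 2376 = 1666 bp
  5718 − 4042 = 1676 bp
Sorted largest to smallest: 1676, 1666, 1510, 866 bp.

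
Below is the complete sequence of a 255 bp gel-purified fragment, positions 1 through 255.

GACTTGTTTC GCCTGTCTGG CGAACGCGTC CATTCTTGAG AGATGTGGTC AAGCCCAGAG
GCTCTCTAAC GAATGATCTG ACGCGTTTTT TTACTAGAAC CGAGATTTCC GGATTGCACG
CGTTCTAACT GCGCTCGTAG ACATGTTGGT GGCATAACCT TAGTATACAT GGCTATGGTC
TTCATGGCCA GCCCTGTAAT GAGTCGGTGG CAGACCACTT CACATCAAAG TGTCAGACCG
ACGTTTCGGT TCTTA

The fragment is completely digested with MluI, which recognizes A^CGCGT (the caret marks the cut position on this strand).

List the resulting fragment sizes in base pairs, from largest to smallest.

MluI sites (ACGCGT) start at positions 24, 81, 118.
MluI cuts after the first base of each site, so after positions 24, 81, 118.
Linear molecule, 3 cuts → 4 fragments:
  1–24 → 24 bp
  25–81 → 57 bp
  82–118 → 37 bp
  119–255 → 137 bp
Sorted largest to smallest: 137, 57, 37, 24 bp.

137, 57, 37, 24 bp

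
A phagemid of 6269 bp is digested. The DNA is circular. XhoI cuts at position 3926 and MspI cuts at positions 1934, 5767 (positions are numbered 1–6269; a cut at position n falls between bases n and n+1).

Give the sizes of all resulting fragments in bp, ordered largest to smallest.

2436, 1992, 1841 bp

Combined cut positions (sorted): 1934, 3926, 5767.
Circular molecule, 3 cuts → 3 fragments:
  3926 − 1934 = 1992 bp
  5767 − 3926 = 1841 bp
  wrap: 6269 − 5767 + 1934 = 2436 bp
Sorted largest to smallest: 2436, 1992, 1841 bp.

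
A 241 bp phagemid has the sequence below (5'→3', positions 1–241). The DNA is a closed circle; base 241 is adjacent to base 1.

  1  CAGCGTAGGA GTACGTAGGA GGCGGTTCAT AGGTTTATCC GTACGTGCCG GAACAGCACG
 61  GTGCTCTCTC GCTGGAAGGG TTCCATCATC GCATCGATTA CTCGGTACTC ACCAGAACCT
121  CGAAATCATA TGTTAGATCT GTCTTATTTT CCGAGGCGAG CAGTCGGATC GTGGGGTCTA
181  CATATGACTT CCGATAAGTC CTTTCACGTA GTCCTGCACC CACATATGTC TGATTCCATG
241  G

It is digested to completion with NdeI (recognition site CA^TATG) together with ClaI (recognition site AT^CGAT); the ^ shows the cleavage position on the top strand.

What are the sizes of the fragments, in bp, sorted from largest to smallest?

111, 54, 42, 34 bp

NdeI sites (CATATG) start at positions 127, 181, 223.
NdeI cuts after base 2 of each site, so after positions 128, 182, 224.
The ClaI site (ATCGAT) starts at position 93.
ClaI cuts after base 2 of each site, so after position 94.
Combined cut positions: 94, 128, 182, 224.
Circular molecule, 4 cuts → 4 fragments:
  95–128 → 34 bp
  129–182 → 54 bp
  183–224 → 42 bp
  225–241 then 1–94 → 17 + 94 = 111 bp
Sorted largest to smallest: 111, 54, 42, 34 bp.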